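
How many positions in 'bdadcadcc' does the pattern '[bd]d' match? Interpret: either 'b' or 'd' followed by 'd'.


Pattern: [bd]d means either 'b' or 'd' followed by 'd'.
Scanning 'bdadcadcc' position-by-position:
  Pos 0: window 'bd' -> MATCH
  Pos 1: window 'da' -> no
  Pos 2: window 'ad' -> no
  Pos 3: window 'dc' -> no
  Pos 4: window 'ca' -> no
  Pos 5: window 'ad' -> no
  Pos 6: window 'dc' -> no
  Pos 7: window 'cc' -> no
  Pos 8: window 'c' -> no
Total matches: 1

1


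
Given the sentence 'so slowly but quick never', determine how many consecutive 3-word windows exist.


Word trigrams from [5] words:
  Trigram 1: (so slowly but)
  Trigram 2: (slowly but quick)
  Trigram 3: (but quick never)
Total word trigrams: 5 - 2 = 3

3


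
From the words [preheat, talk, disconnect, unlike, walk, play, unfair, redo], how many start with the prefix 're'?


Checking each word for prefix 're':
  'preheat' -> no (count: 0)
  'talk' -> no (count: 0)
  'disconnect' -> no (count: 0)
  'unlike' -> no (count: 0)
  'walk' -> no (count: 0)
  'play' -> no (count: 0)
  'unfair' -> no (count: 0)
  'redo' -> YES, starts with 're' (count: 1)
Total with prefix 're': 1

1


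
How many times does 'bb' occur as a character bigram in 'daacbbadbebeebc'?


Scanning 'daacbbadbebeebc' for bigram 'bb':
  Position 0: 'da' -> no
  Position 1: 'aa' -> no
  Position 2: 'ac' -> no
  Position 3: 'cb' -> no
  Position 4: 'bb' -> MATCH
  Position 5: 'ba' -> no
  Position 6: 'ad' -> no
  Position 7: 'db' -> no
  Position 8: 'be' -> no
  Position 9: 'eb' -> no
  Position 10: 'be' -> no
  Position 11: 'ee' -> no
  Position 12: 'eb' -> no
  Position 13: 'bc' -> no
Total matches: 1

1


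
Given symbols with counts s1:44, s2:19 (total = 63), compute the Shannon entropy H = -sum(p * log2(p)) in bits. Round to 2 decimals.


Computing entropy H = -sum(p_i * log2(p_i)):
  s1: p = 44/63 = 0.6984, -p*log2(p) = 0.3617
  s2: p = 19/63 = 0.3016, -p*log2(p) = 0.5216
H = sum of terms = 0.8833
Rounded to 2 decimals: 0.88

0.88


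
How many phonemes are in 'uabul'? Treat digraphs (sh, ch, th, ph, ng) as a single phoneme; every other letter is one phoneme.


Parsing 'uabul' greedily, digraphs first:
  'u' -> vowel phoneme (phonemes so far: 1)
  'a' -> vowel phoneme (phonemes so far: 2)
  'b' -> consonant phoneme (phonemes so far: 3)
  'u' -> vowel phoneme (phonemes so far: 4)
  'l' -> consonant phoneme (phonemes so far: 5)
Total phonemes: 5

5


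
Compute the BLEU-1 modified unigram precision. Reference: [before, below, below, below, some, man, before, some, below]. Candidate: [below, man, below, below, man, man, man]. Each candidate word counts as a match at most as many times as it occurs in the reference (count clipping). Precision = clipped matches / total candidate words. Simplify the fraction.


Reference word counts: {'before': 2, 'below': 4, 'man': 1, 'some': 2}
Checking each candidate word (with clipping):
  'below' -> in reference (ref count 4, used 1/4) -> match (matches: 1)
  'man' -> in reference (ref count 1, used 1/1) -> match (matches: 2)
  'below' -> in reference (ref count 4, used 2/4) -> match (matches: 3)
  'below' -> in reference (ref count 4, used 3/4) -> match (matches: 4)
  'man' -> ref count 1 already used up (1/1) -> clipped, no match (matches: 4)
  'man' -> ref count 1 already used up (1/1) -> clipped, no match (matches: 4)
  'man' -> ref count 1 already used up (1/1) -> clipped, no match (matches: 4)
Clipped matches: 4, Candidate length: 7
Precision = 4/7

4/7


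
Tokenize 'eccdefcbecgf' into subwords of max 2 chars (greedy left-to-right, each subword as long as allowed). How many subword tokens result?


'eccdefcbecgf' has 12 characters.
Chunking with max size 2:
  Chunk 1: 'ec' (positions 0-1)
  Chunk 2: 'cd' (positions 2-3)
  Chunk 3: 'ef' (positions 4-5)
  Chunk 4: 'cb' (positions 6-7)
  Chunk 5: 'ec' (positions 8-9)
  Chunk 6: 'gf' (positions 10-11)
Total chunks: ceil(12 / 2) = 6

6


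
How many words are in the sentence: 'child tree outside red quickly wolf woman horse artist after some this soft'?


Counting words by splitting on spaces:
  Word 1: 'child'
  Word 2: 'tree'
  Word 3: 'outside'
  Word 4: 'red'
  Word 5: 'quickly'
  Word 6: 'wolf'
  Word 7: 'woman'
  Word 8: 'horse'
  Word 9: 'artist'
  Word 10: 'after'
  Word 11: 'some'
  Word 12: 'this'
  Word 13: 'soft'
Total words: 13

13


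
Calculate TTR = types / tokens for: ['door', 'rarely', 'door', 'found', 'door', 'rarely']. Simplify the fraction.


Tokens: 6
Unique types: ('door', 'found', 'rarely') = 3
TTR = 3/6
Simplify: divide both by 3 -> 1/2
TTR = 1/2

1/2


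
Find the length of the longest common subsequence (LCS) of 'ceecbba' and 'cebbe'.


DP table for LCS of 'ceecbba' and 'cebbe':
       c  e  b  b  e
    0  0  0  0  0  0
  c 0  1  1  1  1  1
  e 0  1  2  2  2  2
  e 0  1  2  2  2  3
  c 0  1  2  2  2  3
  b 0  1  2  3  3  3
  b 0  1  2  3  4  4
  a 0  1  2  3  4  4
LCS: 'cebb'
LCS length = 4

4


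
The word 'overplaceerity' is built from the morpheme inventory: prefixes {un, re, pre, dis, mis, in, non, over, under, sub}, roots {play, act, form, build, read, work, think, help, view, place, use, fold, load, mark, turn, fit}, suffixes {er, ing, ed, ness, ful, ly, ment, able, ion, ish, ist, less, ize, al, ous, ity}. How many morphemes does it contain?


Segmenting 'overplaceerity' against the inventory:
  'over' -> prefix (morpheme 1)
  'place' -> root (morpheme 2)
  'er' -> suffix (morpheme 3)
  'ity' -> suffix (morpheme 4)
Total morphemes: 4

4


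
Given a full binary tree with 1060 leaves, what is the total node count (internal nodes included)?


Leaf nodes (terminals): 1060
Internal nodes = n - 1 = 1060 - 1 = 1059
Total = leaves + internal = 1060 + 1059 = 2119

2119


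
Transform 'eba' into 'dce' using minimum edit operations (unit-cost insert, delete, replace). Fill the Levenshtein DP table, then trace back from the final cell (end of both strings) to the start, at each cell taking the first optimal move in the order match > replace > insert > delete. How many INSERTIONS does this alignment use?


Edit distance = 3. Backtracking from cell (3, 3) with preference match > replace > insert > delete,
then listing the resulting alignment 'eba' -> 'dce' left to right:
  Step 1: replace e->d
  Step 2: replace b->c
  Step 3: replace a->e
Total insertions: 0

0


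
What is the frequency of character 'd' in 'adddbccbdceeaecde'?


Scanning 'adddbccbdceeaecde' for 'd':
  Position 1: 'd' -> MATCH (count: 1)
  Position 2: 'd' -> MATCH (count: 2)
  Position 3: 'd' -> MATCH (count: 3)
  Position 8: 'd' -> MATCH (count: 4)
  Position 15: 'd' -> MATCH (count: 5)
Total occurrences of 'd': 5

5


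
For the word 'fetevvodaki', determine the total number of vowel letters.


Scanning each character of 'fetevvodaki':
  Position 1: 'f' -> consonant (running count: 0)
  Position 2: 'e' -> vowel (running count: 1)
  Position 3: 't' -> consonant (running count: 1)
  Position 4: 'e' -> vowel (running count: 2)
  Position 5: 'v' -> consonant (running count: 2)
  Position 6: 'v' -> consonant (running count: 2)
  Position 7: 'o' -> vowel (running count: 3)
  Position 8: 'd' -> consonant (running count: 3)
  Position 9: 'a' -> vowel (running count: 4)
  Position 10: 'k' -> consonant (running count: 4)
  Position 11: 'i' -> vowel (running count: 5)
Total vowels: 5

5


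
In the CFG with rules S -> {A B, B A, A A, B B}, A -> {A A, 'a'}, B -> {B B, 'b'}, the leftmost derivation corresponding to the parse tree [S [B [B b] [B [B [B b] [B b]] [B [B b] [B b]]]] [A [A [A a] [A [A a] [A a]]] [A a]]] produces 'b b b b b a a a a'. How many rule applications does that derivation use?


Every bracketed nonterminal node [X ...] in the tree is produced by exactly one rule application.
Reading the tree off as a leftmost derivation:
  Step 1: S  =>  B A   (applied S -> B A)
  Step 2: B A  =>  B B A   (applied B -> B B)
  Step 3: B B A  =>  b B A   (applied B -> b)
  Step 4: b B A  =>  b B B A   (applied B -> B B)
  Step 5: b B B A  =>  b B B B A   (applied B -> B B)
  Step 6: b B B B A  =>  b b B B A   (applied B -> b)
  Step 7: b b B B A  =>  b b b B A   (applied B -> b)
  Step 8: b b b B A  =>  b b b B B A   (applied B -> B B)
  Step 9: b b b B B A  =>  b b b b B A   (applied B -> b)
  Step 10: b b b b B A  =>  b b b b b A   (applied B -> b)
  Step 11: b b b b b A  =>  b b b b b A A   (applied A -> A A)
  Step 12: b b b b b A A  =>  b b b b b A A A   (applied A -> A A)
  Step 13: b b b b b A A A  =>  b b b b b a A A   (applied A -> a)
  Step 14: b b b b b a A A  =>  b b b b b a A A A   (applied A -> A A)
  Step 15: b b b b b a A A A  =>  b b b b b a a A A   (applied A -> a)
  Step 16: b b b b b a a A A  =>  b b b b b a a a A   (applied A -> a)
  Step 17: b b b b b a a a A  =>  b b b b b a a a a   (applied A -> a)
Final yield: b b b b b a a a a
Total rewrite steps: 17

17


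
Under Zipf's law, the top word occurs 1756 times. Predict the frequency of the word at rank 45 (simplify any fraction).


Zipf's law: freq(rank) = f1 / rank
f1 = 1756, rank = 45
freq = 1756 / 45
GCD(1756, 45) = 1
Simplified: 1756/45

1756/45


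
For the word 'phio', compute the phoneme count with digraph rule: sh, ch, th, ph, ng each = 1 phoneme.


Parsing 'phio' greedily, digraphs first:
  'ph' -> digraph (1 consonant phoneme) (phonemes so far: 1)
  'i' -> vowel phoneme (phonemes so far: 2)
  'o' -> vowel phoneme (phonemes so far: 3)
Total phonemes: 3

3


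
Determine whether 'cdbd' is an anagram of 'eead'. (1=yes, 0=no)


Sort characters of 'cdbd': 'bcdd'
Sort characters of 'eead': 'adee'
Sorted forms differ -> they are NOT anagrams
Result: 0

0


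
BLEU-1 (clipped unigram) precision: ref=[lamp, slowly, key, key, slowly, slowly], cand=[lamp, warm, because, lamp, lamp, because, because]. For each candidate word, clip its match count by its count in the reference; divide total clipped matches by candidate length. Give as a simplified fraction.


Reference word counts: {'key': 2, 'lamp': 1, 'slowly': 3}
Checking each candidate word (with clipping):
  'lamp' -> in reference (ref count 1, used 1/1) -> match (matches: 1)
  'warm' -> not in reference -> no match (matches: 1)
  'because' -> not in reference -> no match (matches: 1)
  'lamp' -> ref count 1 already used up (1/1) -> clipped, no match (matches: 1)
  'lamp' -> ref count 1 already used up (1/1) -> clipped, no match (matches: 1)
  'because' -> not in reference -> no match (matches: 1)
  'because' -> not in reference -> no match (matches: 1)
Clipped matches: 1, Candidate length: 7
Precision = 1/7

1/7


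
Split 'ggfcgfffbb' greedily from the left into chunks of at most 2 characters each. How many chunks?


'ggfcgfffbb' has 10 characters.
Chunking with max size 2:
  Chunk 1: 'gg' (positions 0-1)
  Chunk 2: 'fc' (positions 2-3)
  Chunk 3: 'gf' (positions 4-5)
  Chunk 4: 'ff' (positions 6-7)
  Chunk 5: 'bb' (positions 8-9)
Total chunks: ceil(10 / 2) = 5

5


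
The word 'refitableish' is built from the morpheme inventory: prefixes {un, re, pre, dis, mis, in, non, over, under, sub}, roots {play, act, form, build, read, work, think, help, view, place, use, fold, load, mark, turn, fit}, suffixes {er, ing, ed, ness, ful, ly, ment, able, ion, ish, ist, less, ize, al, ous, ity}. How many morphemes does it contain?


Segmenting 'refitableish' against the inventory:
  're' -> prefix (morpheme 1)
  'fit' -> root (morpheme 2)
  'able' -> suffix (morpheme 3)
  'ish' -> suffix (morpheme 4)
Total morphemes: 4

4


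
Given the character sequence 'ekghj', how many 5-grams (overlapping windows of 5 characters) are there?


String 'ekghj' has length L = 5.
Number of overlapping n-grams = L - n + 1
Substituting: 5 - 5 + 1 = 1

1


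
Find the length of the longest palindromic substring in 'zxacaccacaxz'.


Scanning 'zxacaccacaxz' for palindromic substrings.
Substring at positions 0-11: 'zxacaccacaxz'.
Check: reverse('zxacaccacaxz') = 'zxacaccacaxz' -> palindrome confirmed.
No longer palindromic substring exists; longest length = 12

12


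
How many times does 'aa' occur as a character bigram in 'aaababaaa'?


Scanning 'aaababaaa' for bigram 'aa':
  Position 0: 'aa' -> MATCH
  Position 1: 'aa' -> MATCH
  Position 2: 'ab' -> no
  Position 3: 'ba' -> no
  Position 4: 'ab' -> no
  Position 5: 'ba' -> no
  Position 6: 'aa' -> MATCH
  Position 7: 'aa' -> MATCH
Total matches: 4

4


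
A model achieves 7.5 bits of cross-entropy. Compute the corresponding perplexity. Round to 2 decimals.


Perplexity formula: PP = 2^H
H = 7.5
PP = 2^7.5
Decompose: 2^7.5 = 2^7 * 2^0.5 = 2^7 * sqrt(2)
2^7 = 128, sqrt(2) ~ 1.4142136
PP ~ 128 * 1.4142136 = 181.0193408
Rounded to 2 decimals: 181.02

181.02


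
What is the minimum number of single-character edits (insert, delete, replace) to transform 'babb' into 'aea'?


Building DP table for s1='babb' (len 4) and s2='aea' (len 3):
       a  e  a
    0  1  2  3
  b 1  1  2  3
  a 2  1  2  2
  b 3  2  2  3
  b 4  3  3  3
Edit distance = dp[4][3] = 3

3


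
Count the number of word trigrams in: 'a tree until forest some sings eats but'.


Word trigrams from [8] words:
  Trigram 1: (a tree until)
  Trigram 2: (tree until forest)
  Trigram 3: (until forest some)
  Trigram 4: (forest some sings)
  Trigram 5: (some sings eats)
  Trigram 6: (sings eats but)
Total word trigrams: 8 - 2 = 6

6


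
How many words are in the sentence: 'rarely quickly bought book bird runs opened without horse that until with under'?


Counting words by splitting on spaces:
  Word 1: 'rarely'
  Word 2: 'quickly'
  Word 3: 'bought'
  Word 4: 'book'
  Word 5: 'bird'
  Word 6: 'runs'
  Word 7: 'opened'
  Word 8: 'without'
  Word 9: 'horse'
  Word 10: 'that'
  Word 11: 'until'
  Word 12: 'with'
  Word 13: 'under'
Total words: 13

13


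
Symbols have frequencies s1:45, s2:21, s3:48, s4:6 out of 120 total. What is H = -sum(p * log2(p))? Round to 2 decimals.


Computing entropy H = -sum(p_i * log2(p_i)):
  s1: p = 45/120 = 0.3750, -p*log2(p) = 0.5306
  s2: p = 21/120 = 0.1750, -p*log2(p) = 0.4401
  s3: p = 48/120 = 0.4000, -p*log2(p) = 0.5288
  s4: p = 6/120 = 0.0500, -p*log2(p) = 0.2161
H = sum of terms = 1.7156
Rounded to 2 decimals: 1.72

1.72


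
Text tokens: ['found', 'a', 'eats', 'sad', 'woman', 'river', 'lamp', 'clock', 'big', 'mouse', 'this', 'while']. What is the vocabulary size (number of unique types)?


Listing all tokens and tracking unique types:
  Token 1: 'found' -> NEW (unique so far: 1)
  Token 2: 'a' -> NEW (unique so far: 2)
  Token 3: 'eats' -> NEW (unique so far: 3)
  Token 4: 'sad' -> NEW (unique so far: 4)
  Token 5: 'woman' -> NEW (unique so far: 5)
  Token 6: 'river' -> NEW (unique so far: 6)
  Token 7: 'lamp' -> NEW (unique so far: 7)
  Token 8: 'clock' -> NEW (unique so far: 8)
  Token 9: 'big' -> NEW (unique so far: 9)
  Token 10: 'mouse' -> NEW (unique so far: 10)
  Token 11: 'this' -> NEW (unique so far: 11)
  Token 12: 'while' -> NEW (unique so far: 12)
Unique types: ('a', 'big', 'clock', 'eats', 'found', 'lamp', 'mouse', 'river', 'sad', 'this', 'while', 'woman')
Vocabulary size: 12

12


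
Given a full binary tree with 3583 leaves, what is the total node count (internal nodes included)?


Leaf nodes (terminals): 3583
Internal nodes = n - 1 = 3583 - 1 = 3582
Total = leaves + internal = 3583 + 3582 = 7165

7165


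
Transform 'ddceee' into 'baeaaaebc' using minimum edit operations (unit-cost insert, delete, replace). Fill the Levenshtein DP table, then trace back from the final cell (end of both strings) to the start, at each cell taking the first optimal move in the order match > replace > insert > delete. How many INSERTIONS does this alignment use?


Edit distance = 8. Backtracking from cell (6, 9) with preference match > replace > insert > delete,
then listing the resulting alignment 'ddceee' -> 'baeaaaebc' left to right:
  Step 1: insert 'b' [insertion #1]
  Step 2: insert 'a' [insertion #2]
  Step 3: insert 'e' [insertion #3]
  Step 4: replace d->a
  Step 5: replace d->a
  Step 6: replace c->a
  Step 7: keep 'e'
  Step 8: replace e->b
  Step 9: replace e->c
Total insertions: 3

3


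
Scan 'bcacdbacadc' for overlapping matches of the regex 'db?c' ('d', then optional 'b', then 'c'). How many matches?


Pattern: db?c means 'd', then optional 'b', then 'c'.
Scanning 'bcacdbacadc' position-by-position:
  Pos 0: window 'bca' -> no
  Pos 1: window 'cac' -> no
  Pos 2: window 'acd' -> no
  Pos 3: window 'cdb' -> no
  Pos 4: window 'dba' -> no
  Pos 5: window 'bac' -> no
  Pos 6: window 'aca' -> no
  Pos 7: window 'cad' -> no
  Pos 8: window 'adc' -> no
  Pos 9: window 'dc' -> MATCH
  Pos 10: window 'c' -> no
Total matches: 1

1


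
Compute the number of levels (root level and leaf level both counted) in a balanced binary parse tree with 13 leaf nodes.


In a balanced binary tree with n leaves the deepest leaf is ceil(log2(n)) edges below the root,
so counting node levels inclusive of root and leaves gives ceil(log2(n)) + 1 levels.
log2(13) = 3.7004
ceil(3.7004) = 4
levels = 4 + 1 = 5

5


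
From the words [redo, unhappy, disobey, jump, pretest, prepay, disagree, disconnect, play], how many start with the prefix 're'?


Checking each word for prefix 're':
  'redo' -> YES, starts with 're' (count: 1)
  'unhappy' -> no (count: 1)
  'disobey' -> no (count: 1)
  'jump' -> no (count: 1)
  'pretest' -> no (count: 1)
  'prepay' -> no (count: 1)
  'disagree' -> no (count: 1)
  'disconnect' -> no (count: 1)
  'play' -> no (count: 1)
Total with prefix 're': 1

1


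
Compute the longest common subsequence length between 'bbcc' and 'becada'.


DP table for LCS of 'bbcc' and 'becada':
       b  e  c  a  d  a
    0  0  0  0  0  0  0
  b 0  1  1  1  1  1  1
  b 0  1  1  1  1  1  1
  c 0  1  1  2  2  2  2
  c 0  1  1  2  2  2  2
LCS: 'bc'
LCS length = 2

2


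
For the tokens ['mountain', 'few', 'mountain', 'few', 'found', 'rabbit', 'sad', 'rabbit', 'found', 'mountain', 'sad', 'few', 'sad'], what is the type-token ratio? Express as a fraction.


Tokens: 13
Unique types: ('few', 'found', 'mountain', 'rabbit', 'sad') = 5
TTR = 5/13
Already in lowest terms.

5/13


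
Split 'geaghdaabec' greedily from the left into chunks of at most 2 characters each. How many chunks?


'geaghdaabec' has 11 characters.
Chunking with max size 2:
  Chunk 1: 'ge' (positions 0-1)
  Chunk 2: 'ag' (positions 2-3)
  Chunk 3: 'hd' (positions 4-5)
  Chunk 4: 'aa' (positions 6-7)
  Chunk 5: 'be' (positions 8-9)
  Chunk 6: 'c' (positions 10-10)
Total chunks: ceil(11 / 2) = 6

6


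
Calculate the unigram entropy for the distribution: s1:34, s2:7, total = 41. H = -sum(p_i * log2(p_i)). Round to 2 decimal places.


Computing entropy H = -sum(p_i * log2(p_i)):
  s1: p = 34/41 = 0.8293, -p*log2(p) = 0.2240
  s2: p = 7/41 = 0.1707, -p*log2(p) = 0.4354
H = sum of terms = 0.6594
Rounded to 2 decimals: 0.66

0.66


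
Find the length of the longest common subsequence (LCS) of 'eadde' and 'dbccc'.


DP table for LCS of 'eadde' and 'dbccc':
       d  b  c  c  c
    0  0  0  0  0  0
  e 0  0  0  0  0  0
  a 0  0  0  0  0  0
  d 0  1  1  1  1  1
  d 0  1  1  1  1  1
  e 0  1  1  1  1  1
LCS: 'd'
LCS length = 1

1


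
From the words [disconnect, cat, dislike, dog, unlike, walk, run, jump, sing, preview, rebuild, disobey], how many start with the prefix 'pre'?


Checking each word for prefix 'pre':
  'disconnect' -> no (count: 0)
  'cat' -> no (count: 0)
  'dislike' -> no (count: 0)
  'dog' -> no (count: 0)
  'unlike' -> no (count: 0)
  'walk' -> no (count: 0)
  'run' -> no (count: 0)
  'jump' -> no (count: 0)
  'sing' -> no (count: 0)
  'preview' -> YES, starts with 'pre' (count: 1)
  'rebuild' -> no (count: 1)
  'disobey' -> no (count: 1)
Total with prefix 'pre': 1

1


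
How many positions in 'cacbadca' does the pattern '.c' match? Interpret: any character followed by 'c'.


Pattern: .c means any character followed by 'c'.
Scanning 'cacbadca' position-by-position:
  Pos 0: window 'ca' -> no
  Pos 1: window 'ac' -> MATCH
  Pos 2: window 'cb' -> no
  Pos 3: window 'ba' -> no
  Pos 4: window 'ad' -> no
  Pos 5: window 'dc' -> MATCH
  Pos 6: window 'ca' -> no
  Pos 7: window 'a' -> no
Total matches: 2

2


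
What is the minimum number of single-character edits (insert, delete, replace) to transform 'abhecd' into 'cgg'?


Building DP table for s1='abhecd' (len 6) and s2='cgg' (len 3):
       c  g  g
    0  1  2  3
  a 1  1  2  3
  b 2  2  2  3
  h 3  3  3  3
  e 4  4  4  4
  c 5  4  5  5
  d 6  5  5  6
Edit distance = dp[6][3] = 6

6


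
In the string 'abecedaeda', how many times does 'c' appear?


Scanning 'abecedaeda' for 'c':
  Position 3: 'c' -> MATCH (count: 1)
Total occurrences of 'c': 1

1


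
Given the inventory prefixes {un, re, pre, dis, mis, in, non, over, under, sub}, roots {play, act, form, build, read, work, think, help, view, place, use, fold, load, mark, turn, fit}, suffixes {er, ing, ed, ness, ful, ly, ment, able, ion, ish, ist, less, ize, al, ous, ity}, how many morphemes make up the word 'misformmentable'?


Segmenting 'misformmentable' against the inventory:
  'mis' -> prefix (morpheme 1)
  'form' -> root (morpheme 2)
  'ment' -> suffix (morpheme 3)
  'able' -> suffix (morpheme 4)
Total morphemes: 4

4


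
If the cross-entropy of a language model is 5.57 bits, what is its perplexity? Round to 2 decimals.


Perplexity formula: PP = 2^H
H = 5.57
PP = 2^5.57
Decompose: 2^5.57 = 2^5 * 2^0.57
2^5 = 32, 2^0.57 ~ 1.4845236
PP ~ 32 * 1.4845236 = 47.5047552
Rounded to 2 decimals: 47.50

47.50


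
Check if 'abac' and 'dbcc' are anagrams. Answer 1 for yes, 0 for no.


Sort characters of 'abac': 'aabc'
Sort characters of 'dbcc': 'bccd'
Sorted forms differ -> they are NOT anagrams
Result: 0

0


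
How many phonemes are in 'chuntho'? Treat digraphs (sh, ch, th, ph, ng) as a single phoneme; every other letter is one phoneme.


Parsing 'chuntho' greedily, digraphs first:
  'ch' -> digraph (1 consonant phoneme) (phonemes so far: 1)
  'u' -> vowel phoneme (phonemes so far: 2)
  'n' -> consonant phoneme (phonemes so far: 3)
  'th' -> digraph (1 consonant phoneme) (phonemes so far: 4)
  'o' -> vowel phoneme (phonemes so far: 5)
Total phonemes: 5

5


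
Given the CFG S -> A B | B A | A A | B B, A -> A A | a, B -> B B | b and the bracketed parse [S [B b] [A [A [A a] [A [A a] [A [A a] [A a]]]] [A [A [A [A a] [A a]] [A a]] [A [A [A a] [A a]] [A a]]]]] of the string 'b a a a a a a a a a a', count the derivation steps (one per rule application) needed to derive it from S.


Every bracketed nonterminal node [X ...] in the tree is produced by exactly one rule application.
Reading the tree off as a leftmost derivation:
  Step 1: S  =>  B A   (applied S -> B A)
  Step 2: B A  =>  b A   (applied B -> b)
  Step 3: b A  =>  b A A   (applied A -> A A)
  Step 4: b A A  =>  b A A A   (applied A -> A A)
  Step 5: b A A A  =>  b a A A   (applied A -> a)
  Step 6: b a A A  =>  b a A A A   (applied A -> A A)
  Step 7: b a A A A  =>  b a a A A   (applied A -> a)
  Step 8: b a a A A  =>  b a a A A A   (applied A -> A A)
  Step 9: b a a A A A  =>  b a a a A A   (applied A -> a)
  Step 10: b a a a A A  =>  b a a a a A   (applied A -> a)
  Step 11: b a a a a A  =>  b a a a a A A   (applied A -> A A)
  Step 12: b a a a a A A  =>  b a a a a A A A   (applied A -> A A)
  Step 13: b a a a a A A A  =>  b a a a a A A A A   (applied A -> A A)
  Step 14: b a a a a A A A A  =>  b a a a a a A A A   (applied A -> a)
  Step 15: b a a a a a A A A  =>  b a a a a a a A A   (applied A -> a)
  Step 16: b a a a a a a A A  =>  b a a a a a a a A   (applied A -> a)
  Step 17: b a a a a a a a A  =>  b a a a a a a a A A   (applied A -> A A)
  Step 18: b a a a a a a a A A  =>  b a a a a a a a A A A   (applied A -> A A)
  Step 19: b a a a a a a a A A A  =>  b a a a a a a a a A A   (applied A -> a)
  Step 20: b a a a a a a a a A A  =>  b a a a a a a a a a A   (applied A -> a)
  Step 21: b a a a a a a a a a A  =>  b a a a a a a a a a a   (applied A -> a)
Final yield: b a a a a a a a a a a
Total rewrite steps: 21

21


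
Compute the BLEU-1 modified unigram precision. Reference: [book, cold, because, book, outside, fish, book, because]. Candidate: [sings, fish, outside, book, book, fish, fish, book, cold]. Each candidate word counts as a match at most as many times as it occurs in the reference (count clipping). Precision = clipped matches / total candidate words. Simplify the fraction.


Reference word counts: {'because': 2, 'book': 3, 'cold': 1, 'fish': 1, 'outside': 1}
Checking each candidate word (with clipping):
  'sings' -> not in reference -> no match (matches: 0)
  'fish' -> in reference (ref count 1, used 1/1) -> match (matches: 1)
  'outside' -> in reference (ref count 1, used 1/1) -> match (matches: 2)
  'book' -> in reference (ref count 3, used 1/3) -> match (matches: 3)
  'book' -> in reference (ref count 3, used 2/3) -> match (matches: 4)
  'fish' -> ref count 1 already used up (1/1) -> clipped, no match (matches: 4)
  'fish' -> ref count 1 already used up (1/1) -> clipped, no match (matches: 4)
  'book' -> in reference (ref count 3, used 3/3) -> match (matches: 5)
  'cold' -> in reference (ref count 1, used 1/1) -> match (matches: 6)
Clipped matches: 6, Candidate length: 9
Precision = 6/9 = 2/3

2/3


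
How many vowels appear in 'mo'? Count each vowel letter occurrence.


Scanning each character of 'mo':
  Position 1: 'm' -> consonant (running count: 0)
  Position 2: 'o' -> vowel (running count: 1)
Total vowels: 1

1


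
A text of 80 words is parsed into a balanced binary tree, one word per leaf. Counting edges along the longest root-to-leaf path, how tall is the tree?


In a balanced binary tree with n leaves the deepest leaf is ceil(log2(n)) edges below the root.
log2(80) = 6.3219
ceil(6.3219) = 7
height (edges) = 7

7


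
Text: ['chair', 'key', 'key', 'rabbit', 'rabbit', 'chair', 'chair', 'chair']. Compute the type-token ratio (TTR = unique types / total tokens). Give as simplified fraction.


Tokens: 8
Unique types: ('chair', 'key', 'rabbit') = 3
TTR = 3/8
Already in lowest terms.

3/8


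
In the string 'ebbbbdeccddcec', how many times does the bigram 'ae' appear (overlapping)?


Scanning 'ebbbbdeccddcec' for bigram 'ae':
  Position 0: 'eb' -> no
  Position 1: 'bb' -> no
  Position 2: 'bb' -> no
  Position 3: 'bb' -> no
  Position 4: 'bd' -> no
  Position 5: 'de' -> no
  Position 6: 'ec' -> no
  Position 7: 'cc' -> no
  Position 8: 'cd' -> no
  Position 9: 'dd' -> no
  Position 10: 'dc' -> no
  Position 11: 'ce' -> no
  Position 12: 'ec' -> no
Total matches: 0

0


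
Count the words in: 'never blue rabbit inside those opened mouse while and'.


Counting words by splitting on spaces:
  Word 1: 'never'
  Word 2: 'blue'
  Word 3: 'rabbit'
  Word 4: 'inside'
  Word 5: 'those'
  Word 6: 'opened'
  Word 7: 'mouse'
  Word 8: 'while'
  Word 9: 'and'
Total words: 9

9


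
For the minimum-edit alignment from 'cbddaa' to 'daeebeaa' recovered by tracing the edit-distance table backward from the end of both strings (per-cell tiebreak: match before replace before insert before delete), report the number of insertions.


Edit distance = 6. Backtracking from cell (6, 8) with preference match > replace > insert > delete,
then listing the resulting alignment 'cbddaa' -> 'daeebeaa' left to right:
  Step 1: insert 'd' [insertion #1]
  Step 2: insert 'a' [insertion #2]
  Step 3: replace c->e
  Step 4: replace b->e
  Step 5: replace d->b
  Step 6: replace d->e
  Step 7: keep 'a'
  Step 8: keep 'a'
Total insertions: 2

2


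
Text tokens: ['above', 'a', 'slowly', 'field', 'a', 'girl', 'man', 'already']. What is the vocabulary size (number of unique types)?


Listing all tokens and tracking unique types:
  Token 1: 'above' -> NEW (unique so far: 1)
  Token 2: 'a' -> NEW (unique so far: 2)
  Token 3: 'slowly' -> NEW (unique so far: 3)
  Token 4: 'field' -> NEW (unique so far: 4)
  Token 5: 'a' -> duplicate (unique so far: 4)
  Token 6: 'girl' -> NEW (unique so far: 5)
  Token 7: 'man' -> NEW (unique so far: 6)
  Token 8: 'already' -> NEW (unique so far: 7)
Unique types: ('a', 'above', 'already', 'field', 'girl', 'man', 'slowly')
Vocabulary size: 7

7


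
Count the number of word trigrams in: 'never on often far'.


Word trigrams from [4] words:
  Trigram 1: (never on often)
  Trigram 2: (on often far)
Total word trigrams: 4 - 2 = 2

2


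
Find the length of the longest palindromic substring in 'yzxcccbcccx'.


Scanning 'yzxcccbcccx' for palindromic substrings.
Substring at positions 2-10: 'xcccbcccx'.
Check: reverse('xcccbcccx') = 'xcccbcccx' -> palindrome confirmed.
Neighbouring characters ('z' / '-') break symmetry, so it cannot extend further.
No longer palindromic substring exists; longest length = 9

9


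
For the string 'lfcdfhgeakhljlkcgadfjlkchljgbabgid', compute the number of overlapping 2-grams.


String 'lfcdfhgeakhljlkcgadfjlkchljgbabgid' has length L = 34.
Number of overlapping n-grams = L - n + 1
Substituting: 34 - 2 + 1 = 33

33


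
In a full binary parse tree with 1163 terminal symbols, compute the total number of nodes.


Leaf nodes (terminals): 1163
Internal nodes = n - 1 = 1163 - 1 = 1162
Total = leaves + internal = 1163 + 1162 = 2325

2325


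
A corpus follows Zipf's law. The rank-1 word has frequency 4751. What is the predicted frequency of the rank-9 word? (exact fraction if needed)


Zipf's law: freq(rank) = f1 / rank
f1 = 4751, rank = 9
freq = 4751 / 9
GCD(4751, 9) = 1
Simplified: 4751/9

4751/9


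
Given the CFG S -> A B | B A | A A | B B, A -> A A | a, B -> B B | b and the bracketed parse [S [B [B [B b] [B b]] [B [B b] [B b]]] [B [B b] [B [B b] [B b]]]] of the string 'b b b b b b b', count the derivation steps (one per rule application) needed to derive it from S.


Every bracketed nonterminal node [X ...] in the tree is produced by exactly one rule application.
Reading the tree off as a leftmost derivation:
  Step 1: S  =>  B B   (applied S -> B B)
  Step 2: B B  =>  B B B   (applied B -> B B)
  Step 3: B B B  =>  B B B B   (applied B -> B B)
  Step 4: B B B B  =>  b B B B   (applied B -> b)
  Step 5: b B B B  =>  b b B B   (applied B -> b)
  Step 6: b b B B  =>  b b B B B   (applied B -> B B)
  Step 7: b b B B B  =>  b b b B B   (applied B -> b)
  Step 8: b b b B B  =>  b b b b B   (applied B -> b)
  Step 9: b b b b B  =>  b b b b B B   (applied B -> B B)
  Step 10: b b b b B B  =>  b b b b b B   (applied B -> b)
  Step 11: b b b b b B  =>  b b b b b B B   (applied B -> B B)
  Step 12: b b b b b B B  =>  b b b b b b B   (applied B -> b)
  Step 13: b b b b b b B  =>  b b b b b b b   (applied B -> b)
Final yield: b b b b b b b
Total rewrite steps: 13

13


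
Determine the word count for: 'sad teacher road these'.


Counting words by splitting on spaces:
  Word 1: 'sad'
  Word 2: 'teacher'
  Word 3: 'road'
  Word 4: 'these'
Total words: 4

4


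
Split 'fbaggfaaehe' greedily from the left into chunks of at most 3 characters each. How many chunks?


'fbaggfaaehe' has 11 characters.
Chunking with max size 3:
  Chunk 1: 'fba' (positions 0-2)
  Chunk 2: 'ggf' (positions 3-5)
  Chunk 3: 'aae' (positions 6-8)
  Chunk 4: 'he' (positions 9-10)
Total chunks: ceil(11 / 3) = 4

4


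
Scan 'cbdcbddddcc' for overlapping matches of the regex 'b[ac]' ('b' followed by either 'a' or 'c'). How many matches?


Pattern: b[ac] means 'b' followed by either 'a' or 'c'.
Scanning 'cbdcbddddcc' position-by-position:
  Pos 0: window 'cb' -> no
  Pos 1: window 'bd' -> no
  Pos 2: window 'dc' -> no
  Pos 3: window 'cb' -> no
  Pos 4: window 'bd' -> no
  Pos 5: window 'dd' -> no
  Pos 6: window 'dd' -> no
  Pos 7: window 'dd' -> no
  Pos 8: window 'dc' -> no
  Pos 9: window 'cc' -> no
  Pos 10: window 'c' -> no
Total matches: 0

0


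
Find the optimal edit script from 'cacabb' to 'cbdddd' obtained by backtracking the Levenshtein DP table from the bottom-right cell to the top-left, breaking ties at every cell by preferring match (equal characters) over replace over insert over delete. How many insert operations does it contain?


Edit distance = 5. Backtracking from cell (6, 6) with preference match > replace > insert > delete,
then listing the resulting alignment 'cacabb' -> 'cbdddd' left to right:
  Step 1: keep 'c'
  Step 2: replace a->b
  Step 3: replace c->d
  Step 4: replace a->d
  Step 5: replace b->d
  Step 6: replace b->d
Total insertions: 0

0


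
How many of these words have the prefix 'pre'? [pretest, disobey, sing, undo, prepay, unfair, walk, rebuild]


Checking each word for prefix 'pre':
  'pretest' -> YES, starts with 'pre' (count: 1)
  'disobey' -> no (count: 1)
  'sing' -> no (count: 1)
  'undo' -> no (count: 1)
  'prepay' -> YES, starts with 'pre' (count: 2)
  'unfair' -> no (count: 2)
  'walk' -> no (count: 2)
  'rebuild' -> no (count: 2)
Total with prefix 'pre': 2

2


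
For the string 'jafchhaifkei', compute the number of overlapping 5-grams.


String 'jafchhaifkei' has length L = 12.
Number of overlapping n-grams = L - n + 1
Substituting: 12 - 5 + 1 = 8

8


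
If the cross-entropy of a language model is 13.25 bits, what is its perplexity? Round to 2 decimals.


Perplexity formula: PP = 2^H
H = 13.25
PP = 2^13.25
Decompose: 2^13.25 = 2^13 * 2^0.25
2^13 = 8192, 2^0.25 ~ 1.1892071
PP ~ 8192 * 1.1892071 = 9741.9845632
Rounded to 2 decimals: 9741.98

9741.98


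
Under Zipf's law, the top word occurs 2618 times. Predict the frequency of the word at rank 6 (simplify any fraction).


Zipf's law: freq(rank) = f1 / rank
f1 = 2618, rank = 6
freq = 2618 / 6
GCD(2618, 6) = 2
Simplified: 1309/3

1309/3


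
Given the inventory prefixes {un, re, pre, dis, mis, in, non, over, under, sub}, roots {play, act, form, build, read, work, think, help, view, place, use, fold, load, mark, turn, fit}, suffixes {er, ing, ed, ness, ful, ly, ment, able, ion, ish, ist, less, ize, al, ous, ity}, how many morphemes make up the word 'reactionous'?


Segmenting 'reactionous' against the inventory:
  're' -> prefix (morpheme 1)
  'act' -> root (morpheme 2)
  'ion' -> suffix (morpheme 3)
  'ous' -> suffix (morpheme 4)
Total morphemes: 4

4


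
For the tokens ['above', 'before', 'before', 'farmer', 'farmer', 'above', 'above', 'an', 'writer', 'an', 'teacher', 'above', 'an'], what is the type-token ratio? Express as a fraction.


Tokens: 13
Unique types: ('above', 'an', 'before', 'farmer', 'teacher', 'writer') = 6
TTR = 6/13
Already in lowest terms.

6/13


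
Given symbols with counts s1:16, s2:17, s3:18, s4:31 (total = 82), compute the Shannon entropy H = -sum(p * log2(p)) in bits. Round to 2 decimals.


Computing entropy H = -sum(p_i * log2(p_i)):
  s1: p = 16/82 = 0.1951, -p*log2(p) = 0.4600
  s2: p = 17/82 = 0.2073, -p*log2(p) = 0.4706
  s3: p = 18/82 = 0.2195, -p*log2(p) = 0.4802
  s4: p = 31/82 = 0.3780, -p*log2(p) = 0.5305
H = sum of terms = 1.9413
Rounded to 2 decimals: 1.94

1.94


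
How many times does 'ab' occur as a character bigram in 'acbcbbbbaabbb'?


Scanning 'acbcbbbbaabbb' for bigram 'ab':
  Position 0: 'ac' -> no
  Position 1: 'cb' -> no
  Position 2: 'bc' -> no
  Position 3: 'cb' -> no
  Position 4: 'bb' -> no
  Position 5: 'bb' -> no
  Position 6: 'bb' -> no
  Position 7: 'ba' -> no
  Position 8: 'aa' -> no
  Position 9: 'ab' -> MATCH
  Position 10: 'bb' -> no
  Position 11: 'bb' -> no
Total matches: 1

1


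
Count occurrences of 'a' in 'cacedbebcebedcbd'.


Scanning 'cacedbebcebedcbd' for 'a':
  Position 1: 'a' -> MATCH (count: 1)
Total occurrences of 'a': 1

1


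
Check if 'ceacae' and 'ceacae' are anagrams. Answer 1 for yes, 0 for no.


Sort characters of 'ceacae': 'aaccee'
Sort characters of 'ceacae': 'aaccee'
Sorted forms match -> they ARE anagrams
Result: 1

1


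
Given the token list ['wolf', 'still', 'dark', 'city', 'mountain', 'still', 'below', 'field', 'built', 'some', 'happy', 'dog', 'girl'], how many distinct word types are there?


Listing all tokens and tracking unique types:
  Token 1: 'wolf' -> NEW (unique so far: 1)
  Token 2: 'still' -> NEW (unique so far: 2)
  Token 3: 'dark' -> NEW (unique so far: 3)
  Token 4: 'city' -> NEW (unique so far: 4)
  Token 5: 'mountain' -> NEW (unique so far: 5)
  Token 6: 'still' -> duplicate (unique so far: 5)
  Token 7: 'below' -> NEW (unique so far: 6)
  Token 8: 'field' -> NEW (unique so far: 7)
  Token 9: 'built' -> NEW (unique so far: 8)
  Token 10: 'some' -> NEW (unique so far: 9)
  Token 11: 'happy' -> NEW (unique so far: 10)
  Token 12: 'dog' -> NEW (unique so far: 11)
  Token 13: 'girl' -> NEW (unique so far: 12)
Unique types: ('below', 'built', 'city', 'dark', 'dog', 'field', 'girl', 'happy', 'mountain', 'some', 'still', 'wolf')
Vocabulary size: 12

12


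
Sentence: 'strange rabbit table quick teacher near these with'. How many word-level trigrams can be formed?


Word trigrams from [8] words:
  Trigram 1: (strange rabbit table)
  Trigram 2: (rabbit table quick)
  Trigram 3: (table quick teacher)
  Trigram 4: (quick teacher near)
  Trigram 5: (teacher near these)
  Trigram 6: (near these with)
Total word trigrams: 8 - 2 = 6

6


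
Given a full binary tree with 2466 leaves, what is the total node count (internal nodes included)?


Leaf nodes (terminals): 2466
Internal nodes = n - 1 = 2466 - 1 = 2465
Total = leaves + internal = 2466 + 2465 = 4931

4931


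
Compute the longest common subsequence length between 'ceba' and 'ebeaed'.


DP table for LCS of 'ceba' and 'ebeaed':
       e  b  e  a  e  d
    0  0  0  0  0  0  0
  c 0  0  0  0  0  0  0
  e 0  1  1  1  1  1  1
  b 0  1  2  2  2  2  2
  a 0  1  2  2  3  3  3
LCS: 'eba'
LCS length = 3

3


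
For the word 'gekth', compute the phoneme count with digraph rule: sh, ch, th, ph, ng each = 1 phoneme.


Parsing 'gekth' greedily, digraphs first:
  'g' -> consonant phoneme (phonemes so far: 1)
  'e' -> vowel phoneme (phonemes so far: 2)
  'k' -> consonant phoneme (phonemes so far: 3)
  'th' -> digraph (1 consonant phoneme) (phonemes so far: 4)
Total phonemes: 4

4


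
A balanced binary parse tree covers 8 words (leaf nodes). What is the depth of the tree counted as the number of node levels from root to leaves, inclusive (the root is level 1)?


In a balanced binary tree with n leaves the deepest leaf is ceil(log2(n)) edges below the root,
so counting node levels inclusive of root and leaves gives ceil(log2(n)) + 1 levels.
log2(8) = 3.0000
ceil(3.0000) = 3
levels = 3 + 1 = 4

4


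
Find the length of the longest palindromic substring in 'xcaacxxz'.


Scanning 'xcaacxxz' for palindromic substrings.
Substring at positions 0-5: 'xcaacx'.
Check: reverse('xcaacx') = 'xcaacx' -> palindrome confirmed.
Neighbouring characters ('-' / 'x') break symmetry, so it cannot extend further.
No longer palindromic substring exists; longest length = 6

6


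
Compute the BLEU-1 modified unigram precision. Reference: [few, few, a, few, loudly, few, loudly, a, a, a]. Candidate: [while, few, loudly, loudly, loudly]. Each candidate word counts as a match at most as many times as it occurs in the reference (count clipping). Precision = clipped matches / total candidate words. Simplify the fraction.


Reference word counts: {'a': 4, 'few': 4, 'loudly': 2}
Checking each candidate word (with clipping):
  'while' -> not in reference -> no match (matches: 0)
  'few' -> in reference (ref count 4, used 1/4) -> match (matches: 1)
  'loudly' -> in reference (ref count 2, used 1/2) -> match (matches: 2)
  'loudly' -> in reference (ref count 2, used 2/2) -> match (matches: 3)
  'loudly' -> ref count 2 already used up (2/2) -> clipped, no match (matches: 3)
Clipped matches: 3, Candidate length: 5
Precision = 3/5

3/5


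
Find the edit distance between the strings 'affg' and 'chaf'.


Building DP table for s1='affg' (len 4) and s2='chaf' (len 4):
       c  h  a  f
    0  1  2  3  4
  a 1  1  2  2  3
  f 2  2  2  3  2
  f 3  3  3  3  3
  g 4  4  4  4  4
Edit distance = dp[4][4] = 4

4


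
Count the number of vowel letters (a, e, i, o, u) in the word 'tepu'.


Scanning each character of 'tepu':
  Position 1: 't' -> consonant (running count: 0)
  Position 2: 'e' -> vowel (running count: 1)
  Position 3: 'p' -> consonant (running count: 1)
  Position 4: 'u' -> vowel (running count: 2)
Total vowels: 2

2
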